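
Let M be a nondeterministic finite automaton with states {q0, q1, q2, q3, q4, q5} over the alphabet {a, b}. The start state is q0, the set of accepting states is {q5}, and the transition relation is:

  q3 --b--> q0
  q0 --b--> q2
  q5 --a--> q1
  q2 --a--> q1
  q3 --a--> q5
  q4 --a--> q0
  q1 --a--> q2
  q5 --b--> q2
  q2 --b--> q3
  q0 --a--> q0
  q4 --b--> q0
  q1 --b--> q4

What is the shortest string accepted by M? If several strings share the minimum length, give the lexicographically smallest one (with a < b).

A breadth-first search from q0 reaches an accepting state first via the path q0 → q2 → q3 → q5 on input bba.
No string of length < 3 is accepted (BFS exhausts all shorter strings without reaching an accepting state), and bba is the lexicographically least accepting string of length 3.

bba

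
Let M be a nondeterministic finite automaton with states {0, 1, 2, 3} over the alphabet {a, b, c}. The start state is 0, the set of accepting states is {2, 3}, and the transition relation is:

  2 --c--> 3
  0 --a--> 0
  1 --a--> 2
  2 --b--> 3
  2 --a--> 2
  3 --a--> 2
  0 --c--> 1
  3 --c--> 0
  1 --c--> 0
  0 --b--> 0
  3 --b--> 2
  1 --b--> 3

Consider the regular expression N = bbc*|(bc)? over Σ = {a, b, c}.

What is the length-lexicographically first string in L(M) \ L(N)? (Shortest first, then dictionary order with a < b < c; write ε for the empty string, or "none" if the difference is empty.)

ca

The string ca is accepted by M but not by N.
No shorter string lies in the difference, and ca is the lexicographically first length-2 string in L(M) \ L(N).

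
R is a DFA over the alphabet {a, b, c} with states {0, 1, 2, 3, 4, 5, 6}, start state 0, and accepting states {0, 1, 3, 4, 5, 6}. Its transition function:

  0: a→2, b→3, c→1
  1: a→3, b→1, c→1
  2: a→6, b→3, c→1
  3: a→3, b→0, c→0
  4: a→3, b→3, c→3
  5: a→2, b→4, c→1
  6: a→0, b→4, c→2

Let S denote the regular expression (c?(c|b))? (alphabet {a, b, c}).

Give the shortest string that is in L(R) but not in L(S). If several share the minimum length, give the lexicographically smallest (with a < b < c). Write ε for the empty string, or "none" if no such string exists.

aa

The string aa is accepted by R but not by S.
No shorter string lies in the difference, and aa is the lexicographically first length-2 string in L(R) \ L(S).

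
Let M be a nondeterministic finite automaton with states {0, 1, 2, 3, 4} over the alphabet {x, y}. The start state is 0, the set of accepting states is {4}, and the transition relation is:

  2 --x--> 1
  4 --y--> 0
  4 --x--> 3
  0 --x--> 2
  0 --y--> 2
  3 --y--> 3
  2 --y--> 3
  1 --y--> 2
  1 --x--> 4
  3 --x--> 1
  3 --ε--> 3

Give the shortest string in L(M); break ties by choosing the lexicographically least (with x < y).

xxx

A breadth-first search from 0 reaches an accepting state first via the path 0 → 2 → 1 → 4 on input xxx.
No string of length < 3 is accepted (BFS exhausts all shorter strings without reaching an accepting state), and xxx is the lexicographically least accepting string of length 3.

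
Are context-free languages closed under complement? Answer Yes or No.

No

CFLs are closed under union, so if they were also closed under complement they would be closed under intersection by De Morgan (L₁ ∩ L₂ is the complement of the union of the complements). But {aⁿbⁿcᵐ} ∩ {aᵐbⁿcⁿ} = {aⁿbⁿcⁿ} is not context-free although both operands are.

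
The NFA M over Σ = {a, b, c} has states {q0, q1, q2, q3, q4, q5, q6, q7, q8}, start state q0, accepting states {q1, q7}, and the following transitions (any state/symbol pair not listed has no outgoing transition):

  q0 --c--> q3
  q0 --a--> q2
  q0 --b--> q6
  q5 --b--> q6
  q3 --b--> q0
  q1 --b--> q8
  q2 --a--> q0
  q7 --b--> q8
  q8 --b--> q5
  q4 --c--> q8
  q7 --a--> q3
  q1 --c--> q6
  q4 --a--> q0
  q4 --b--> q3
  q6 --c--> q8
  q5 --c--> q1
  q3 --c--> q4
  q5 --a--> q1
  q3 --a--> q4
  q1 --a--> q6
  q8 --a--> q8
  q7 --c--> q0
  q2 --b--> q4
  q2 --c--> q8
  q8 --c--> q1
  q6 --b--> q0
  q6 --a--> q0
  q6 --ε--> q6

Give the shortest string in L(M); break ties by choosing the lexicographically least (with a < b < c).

acc

A breadth-first search from q0 reaches an accepting state first via the path q0 → q2 → q8 → q1 on input acc.
No string of length < 3 is accepted (BFS exhausts all shorter strings without reaching an accepting state), and acc is the lexicographically least accepting string of length 3.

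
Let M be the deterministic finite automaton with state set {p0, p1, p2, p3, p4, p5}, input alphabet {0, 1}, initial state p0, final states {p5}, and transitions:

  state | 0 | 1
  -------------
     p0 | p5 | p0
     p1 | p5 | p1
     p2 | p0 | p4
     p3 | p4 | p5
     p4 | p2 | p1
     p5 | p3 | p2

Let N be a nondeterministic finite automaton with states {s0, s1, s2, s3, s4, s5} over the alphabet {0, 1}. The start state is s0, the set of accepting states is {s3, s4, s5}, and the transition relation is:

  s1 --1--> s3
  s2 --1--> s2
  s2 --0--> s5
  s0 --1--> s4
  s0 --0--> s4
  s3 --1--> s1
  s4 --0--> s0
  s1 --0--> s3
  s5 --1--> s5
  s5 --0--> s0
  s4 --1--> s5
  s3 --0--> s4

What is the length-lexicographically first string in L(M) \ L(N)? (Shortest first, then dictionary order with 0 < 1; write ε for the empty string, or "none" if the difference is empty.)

The string 10 is accepted by M but not by N.
No shorter string lies in the difference, and 10 is the lexicographically first length-2 string in L(M) \ L(N).

10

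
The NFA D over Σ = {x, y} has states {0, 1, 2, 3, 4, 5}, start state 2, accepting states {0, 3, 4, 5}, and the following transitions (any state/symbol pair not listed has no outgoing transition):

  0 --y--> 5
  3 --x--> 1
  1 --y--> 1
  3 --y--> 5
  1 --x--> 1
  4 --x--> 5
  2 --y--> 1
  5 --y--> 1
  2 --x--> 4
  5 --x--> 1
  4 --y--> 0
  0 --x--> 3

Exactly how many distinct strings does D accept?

6

The useful subgraph on states {0, 2, 3, 4, 5} is acyclic, so L(D) is finite; the longest accepting path visits 5 useful states, giving maximum string length 4.
Counting accepting paths from 2 by length: 1 of length 1, 2 of length 2, 2 of length 3, 1 of length 4. Total 6.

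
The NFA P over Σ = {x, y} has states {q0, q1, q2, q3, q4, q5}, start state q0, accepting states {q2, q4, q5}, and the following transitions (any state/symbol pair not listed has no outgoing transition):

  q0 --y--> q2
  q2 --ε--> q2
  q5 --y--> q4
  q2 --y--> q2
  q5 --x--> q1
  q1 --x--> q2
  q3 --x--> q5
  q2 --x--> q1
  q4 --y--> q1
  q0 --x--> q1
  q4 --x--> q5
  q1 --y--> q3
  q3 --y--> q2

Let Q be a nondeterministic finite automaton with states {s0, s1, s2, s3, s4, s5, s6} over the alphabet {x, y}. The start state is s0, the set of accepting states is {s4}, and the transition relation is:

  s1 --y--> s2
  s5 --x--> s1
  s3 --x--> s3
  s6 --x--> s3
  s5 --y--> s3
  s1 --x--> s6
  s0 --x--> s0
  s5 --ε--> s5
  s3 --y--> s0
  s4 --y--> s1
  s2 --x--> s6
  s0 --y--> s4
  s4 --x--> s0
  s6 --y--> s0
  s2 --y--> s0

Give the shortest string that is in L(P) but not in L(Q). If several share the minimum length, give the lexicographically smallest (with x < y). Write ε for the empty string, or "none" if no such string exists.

xx

The string xx is accepted by P but not by Q.
No shorter string lies in the difference, and xx is the lexicographically first length-2 string in L(P) \ L(Q).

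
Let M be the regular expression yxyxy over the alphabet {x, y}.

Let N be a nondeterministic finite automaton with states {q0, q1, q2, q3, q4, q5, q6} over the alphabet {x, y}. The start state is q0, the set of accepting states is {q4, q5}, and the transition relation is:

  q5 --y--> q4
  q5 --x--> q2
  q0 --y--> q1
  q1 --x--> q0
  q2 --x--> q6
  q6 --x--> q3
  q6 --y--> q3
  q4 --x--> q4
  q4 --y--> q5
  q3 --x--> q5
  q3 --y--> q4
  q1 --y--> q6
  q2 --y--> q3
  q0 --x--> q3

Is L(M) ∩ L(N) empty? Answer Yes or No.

Converting the expression M to a DFA (subset construction, then merging equivalent states) gives the minimal DFA with states {m0, m1, m2, m3, m4, m5, m6}, start state m0, accepting states {m6} and transitions m0: x→m1, y→m2; m1: x→m1, y→m1; m2: x→m3, y→m1; m3: x→m1, y→m4; m4: x→m5, y→m1; m5: x→m1, y→m6; m6: x→m1, y→m1.
Exploring the product automaton M × N from the start pair (m0, q0), following both machines on each input symbol, reaches 13 state pairs: (m0, q0), (m1, q3), (m2, q1), (m1, q5), (m1, q4), (m3, q0), (m1, q6), (m1, q2), (m4, q1), (m5, q0), (m6, q1), (m1, q0), (m1, q1).
M accepts in {m6} and N accepts in {q4, q5}; no reachable pair has both components accepting, so no string drives both machines to acceptance simultaneously and L(M) ∩ L(N) = ∅.
So no string is accepted by both, and the intersection is empty.

Yes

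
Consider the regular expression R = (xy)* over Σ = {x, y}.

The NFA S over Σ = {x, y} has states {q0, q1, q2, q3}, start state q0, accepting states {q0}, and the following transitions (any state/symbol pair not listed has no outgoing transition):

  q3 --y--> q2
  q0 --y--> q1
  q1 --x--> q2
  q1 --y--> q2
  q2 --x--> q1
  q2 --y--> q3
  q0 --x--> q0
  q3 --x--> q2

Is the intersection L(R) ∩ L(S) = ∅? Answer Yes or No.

The empty string ε is accepted by both R and S.
Hence L(R) ∩ L(S) ≠ ∅.

No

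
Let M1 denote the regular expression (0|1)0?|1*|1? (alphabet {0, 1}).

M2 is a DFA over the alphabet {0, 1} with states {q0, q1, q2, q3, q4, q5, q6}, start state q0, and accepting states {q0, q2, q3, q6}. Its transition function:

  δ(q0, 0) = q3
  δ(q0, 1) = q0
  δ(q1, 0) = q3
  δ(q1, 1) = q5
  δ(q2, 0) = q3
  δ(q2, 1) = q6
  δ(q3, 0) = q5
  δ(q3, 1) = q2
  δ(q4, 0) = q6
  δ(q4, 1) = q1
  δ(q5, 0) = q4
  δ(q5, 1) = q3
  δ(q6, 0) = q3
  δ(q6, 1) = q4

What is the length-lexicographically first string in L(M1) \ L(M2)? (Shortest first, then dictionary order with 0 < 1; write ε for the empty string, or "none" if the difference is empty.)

00

The string 00 is accepted by M1 but not by M2.
No shorter string lies in the difference, and 00 is the lexicographically first length-2 string in L(M1) \ L(M2).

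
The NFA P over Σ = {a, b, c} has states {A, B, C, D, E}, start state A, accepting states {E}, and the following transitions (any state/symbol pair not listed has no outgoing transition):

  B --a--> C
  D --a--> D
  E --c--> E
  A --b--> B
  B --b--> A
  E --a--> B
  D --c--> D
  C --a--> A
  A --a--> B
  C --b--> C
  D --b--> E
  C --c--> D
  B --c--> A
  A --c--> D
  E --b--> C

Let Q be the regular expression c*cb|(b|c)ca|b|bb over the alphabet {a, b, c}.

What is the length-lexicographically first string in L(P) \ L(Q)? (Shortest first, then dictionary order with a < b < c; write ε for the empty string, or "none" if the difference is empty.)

cab

The string cab is accepted by P but not by Q.
No shorter string lies in the difference, and cab is the lexicographically first length-3 string in L(P) \ L(Q).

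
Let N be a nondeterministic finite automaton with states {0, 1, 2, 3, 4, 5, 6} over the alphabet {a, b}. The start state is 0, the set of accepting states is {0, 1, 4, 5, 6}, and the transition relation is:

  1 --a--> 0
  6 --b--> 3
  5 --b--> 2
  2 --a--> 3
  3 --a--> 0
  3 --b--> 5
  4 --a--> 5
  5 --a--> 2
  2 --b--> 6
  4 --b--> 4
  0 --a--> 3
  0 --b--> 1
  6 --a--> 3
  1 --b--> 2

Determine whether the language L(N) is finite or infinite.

infinite

State 0 is reachable from the start and can reach an accepting state, and it lies on the cycle 0 → 1 → 0.
Traversing that cycle any number of times yields accepted strings of unbounded length, so the language is infinite.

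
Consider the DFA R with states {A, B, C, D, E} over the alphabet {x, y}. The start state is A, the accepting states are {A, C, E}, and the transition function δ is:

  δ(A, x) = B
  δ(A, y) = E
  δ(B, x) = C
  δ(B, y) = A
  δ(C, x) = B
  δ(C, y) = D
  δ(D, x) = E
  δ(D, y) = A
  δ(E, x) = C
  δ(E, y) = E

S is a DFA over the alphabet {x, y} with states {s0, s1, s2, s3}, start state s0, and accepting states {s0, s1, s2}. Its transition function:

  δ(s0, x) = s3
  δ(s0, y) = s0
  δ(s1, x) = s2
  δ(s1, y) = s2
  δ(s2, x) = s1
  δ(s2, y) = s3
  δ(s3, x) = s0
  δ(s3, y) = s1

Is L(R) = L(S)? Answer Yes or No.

The string yx is accepted by R but rejected by S.
So L(R) ≠ L(S).

No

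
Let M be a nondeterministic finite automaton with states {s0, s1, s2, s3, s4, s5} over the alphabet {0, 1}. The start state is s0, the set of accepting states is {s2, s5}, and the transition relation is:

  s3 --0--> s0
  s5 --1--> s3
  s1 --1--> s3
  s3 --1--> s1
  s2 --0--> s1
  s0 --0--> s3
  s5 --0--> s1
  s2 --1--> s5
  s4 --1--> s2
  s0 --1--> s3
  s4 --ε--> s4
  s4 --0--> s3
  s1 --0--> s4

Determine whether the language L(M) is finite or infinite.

State s0 is reachable from the start and can reach an accepting state, and it lies on the cycle s0 → s3 → s0.
Traversing that cycle any number of times yields accepted strings of unbounded length, so the language is infinite.

infinite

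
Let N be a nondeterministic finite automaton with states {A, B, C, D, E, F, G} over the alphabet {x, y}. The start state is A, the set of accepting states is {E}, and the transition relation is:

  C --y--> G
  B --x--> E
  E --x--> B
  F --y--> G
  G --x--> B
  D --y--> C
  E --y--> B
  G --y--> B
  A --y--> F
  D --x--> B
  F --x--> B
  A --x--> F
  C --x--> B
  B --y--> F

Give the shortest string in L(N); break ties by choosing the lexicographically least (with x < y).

A breadth-first search from A reaches an accepting state first via the path A → F → B → E on input xxx.
No string of length < 3 is accepted (BFS exhausts all shorter strings without reaching an accepting state), and xxx is the lexicographically least accepting string of length 3.

xxx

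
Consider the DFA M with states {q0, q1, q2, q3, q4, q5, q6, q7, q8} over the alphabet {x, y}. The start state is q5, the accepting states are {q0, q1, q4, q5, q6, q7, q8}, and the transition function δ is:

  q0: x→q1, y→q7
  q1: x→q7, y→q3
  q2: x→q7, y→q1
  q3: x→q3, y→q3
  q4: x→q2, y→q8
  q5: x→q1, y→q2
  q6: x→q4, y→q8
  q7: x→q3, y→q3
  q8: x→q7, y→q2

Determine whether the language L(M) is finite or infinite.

finite

The useful states (reachable from q5 and able to reach an accepting state) are {q1, q2, q5, q7}.
Restricted to these states the transition graph has no cycle, so every accepting path has bounded length and L is finite.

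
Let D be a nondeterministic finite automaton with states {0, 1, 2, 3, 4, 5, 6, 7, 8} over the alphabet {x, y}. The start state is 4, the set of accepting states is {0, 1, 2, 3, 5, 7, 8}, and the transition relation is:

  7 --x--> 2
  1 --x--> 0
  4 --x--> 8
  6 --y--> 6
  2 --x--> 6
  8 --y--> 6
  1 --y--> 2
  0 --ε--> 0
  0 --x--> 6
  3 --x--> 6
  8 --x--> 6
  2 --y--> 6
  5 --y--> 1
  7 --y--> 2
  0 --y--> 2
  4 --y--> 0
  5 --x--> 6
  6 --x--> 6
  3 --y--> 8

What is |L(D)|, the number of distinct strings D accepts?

The useful subgraph on states {0, 2, 4, 8} is acyclic, so L(D) is finite; the longest accepting path visits 3 useful states, giving maximum string length 2.
Counting accepting paths from 4 by length: 2 of length 1, 1 of length 2. Total 3.

3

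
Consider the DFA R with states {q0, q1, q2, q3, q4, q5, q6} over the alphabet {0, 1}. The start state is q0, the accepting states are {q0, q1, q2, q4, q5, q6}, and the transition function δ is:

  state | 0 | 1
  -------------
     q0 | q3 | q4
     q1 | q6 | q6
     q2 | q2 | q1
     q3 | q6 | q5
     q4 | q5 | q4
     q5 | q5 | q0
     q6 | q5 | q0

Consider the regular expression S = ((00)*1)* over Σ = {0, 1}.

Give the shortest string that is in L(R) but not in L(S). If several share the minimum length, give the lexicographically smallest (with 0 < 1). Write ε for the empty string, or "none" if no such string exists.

The string 00 is accepted by R but not by S.
No shorter string lies in the difference, and 00 is the lexicographically first length-2 string in L(R) \ L(S).

00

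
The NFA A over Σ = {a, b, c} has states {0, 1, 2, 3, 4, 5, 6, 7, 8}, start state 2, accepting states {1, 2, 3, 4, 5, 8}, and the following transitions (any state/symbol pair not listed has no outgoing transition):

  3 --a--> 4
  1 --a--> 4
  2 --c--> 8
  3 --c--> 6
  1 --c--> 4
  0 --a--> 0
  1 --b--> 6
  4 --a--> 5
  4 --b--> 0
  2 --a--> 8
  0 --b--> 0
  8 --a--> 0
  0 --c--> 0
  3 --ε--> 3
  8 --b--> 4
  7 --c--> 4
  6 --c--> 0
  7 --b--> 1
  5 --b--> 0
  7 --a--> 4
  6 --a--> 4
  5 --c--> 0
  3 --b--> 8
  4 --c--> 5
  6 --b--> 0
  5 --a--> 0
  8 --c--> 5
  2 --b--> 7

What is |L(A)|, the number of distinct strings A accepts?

The useful subgraph on states {1, 2, 4, 5, 6, 7, 8} is acyclic, so L(A) is finite; the longest accepting path visits 6 useful states, giving maximum string length 5.
Counting accepting paths from 2 by length: 1 of length 0, 2 of length 1, 7 of length 2, 10 of length 3, 5 of length 4, 2 of length 5. Total 27.

27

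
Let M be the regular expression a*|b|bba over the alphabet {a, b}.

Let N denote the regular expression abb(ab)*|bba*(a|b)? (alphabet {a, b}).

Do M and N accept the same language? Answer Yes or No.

No

The empty string ε is accepted by M but rejected by N.
So L(M) ≠ L(N).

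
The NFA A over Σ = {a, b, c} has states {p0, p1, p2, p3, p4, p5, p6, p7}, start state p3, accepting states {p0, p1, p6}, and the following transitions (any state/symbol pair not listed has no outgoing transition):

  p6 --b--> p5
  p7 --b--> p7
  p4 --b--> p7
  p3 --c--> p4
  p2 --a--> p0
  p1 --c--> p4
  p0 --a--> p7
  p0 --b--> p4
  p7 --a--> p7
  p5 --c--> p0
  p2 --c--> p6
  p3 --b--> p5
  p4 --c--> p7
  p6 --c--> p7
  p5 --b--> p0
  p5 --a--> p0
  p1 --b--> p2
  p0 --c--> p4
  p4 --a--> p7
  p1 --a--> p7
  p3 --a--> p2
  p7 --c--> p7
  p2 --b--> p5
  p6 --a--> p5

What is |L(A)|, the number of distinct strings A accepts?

The useful subgraph on states {p0, p2, p3, p5, p6} is acyclic, so L(A) is finite; the longest accepting path visits 5 useful states, giving maximum string length 4.
Counting accepting paths from p3 by length: 5 of length 2, 3 of length 3, 6 of length 4. Total 14.

14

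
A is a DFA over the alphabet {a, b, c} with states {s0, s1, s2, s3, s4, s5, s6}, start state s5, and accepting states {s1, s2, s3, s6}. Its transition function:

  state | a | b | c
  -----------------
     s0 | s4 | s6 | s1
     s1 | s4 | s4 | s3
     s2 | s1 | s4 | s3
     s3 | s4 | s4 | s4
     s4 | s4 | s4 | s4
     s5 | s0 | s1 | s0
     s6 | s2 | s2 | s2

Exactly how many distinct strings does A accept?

The useful subgraph on states {s0, s1, s2, s3, s5, s6} is acyclic, so L(A) is finite; the longest accepting path visits 6 useful states, giving maximum string length 5.
Counting accepting paths from s5 by length: 1 of length 1, 5 of length 2, 8 of length 3, 12 of length 4, 6 of length 5. Total 32.

32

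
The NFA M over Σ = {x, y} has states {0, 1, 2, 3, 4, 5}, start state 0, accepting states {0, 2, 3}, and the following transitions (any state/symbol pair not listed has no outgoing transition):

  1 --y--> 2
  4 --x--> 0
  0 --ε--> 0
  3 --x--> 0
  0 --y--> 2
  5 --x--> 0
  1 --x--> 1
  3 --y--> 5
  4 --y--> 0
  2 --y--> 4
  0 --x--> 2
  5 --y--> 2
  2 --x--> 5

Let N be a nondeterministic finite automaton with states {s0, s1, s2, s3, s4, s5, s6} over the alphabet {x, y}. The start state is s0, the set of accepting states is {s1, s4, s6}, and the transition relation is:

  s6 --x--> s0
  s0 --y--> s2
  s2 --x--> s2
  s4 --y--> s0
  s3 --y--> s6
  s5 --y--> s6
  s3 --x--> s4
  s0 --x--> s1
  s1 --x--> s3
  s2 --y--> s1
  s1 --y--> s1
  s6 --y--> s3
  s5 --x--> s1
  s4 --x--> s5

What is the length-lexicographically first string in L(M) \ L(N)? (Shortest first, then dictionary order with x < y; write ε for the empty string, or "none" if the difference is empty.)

The empty string ε is accepted by M but not by N.
Since ε is the unique shortest string, it is the required witness.

ε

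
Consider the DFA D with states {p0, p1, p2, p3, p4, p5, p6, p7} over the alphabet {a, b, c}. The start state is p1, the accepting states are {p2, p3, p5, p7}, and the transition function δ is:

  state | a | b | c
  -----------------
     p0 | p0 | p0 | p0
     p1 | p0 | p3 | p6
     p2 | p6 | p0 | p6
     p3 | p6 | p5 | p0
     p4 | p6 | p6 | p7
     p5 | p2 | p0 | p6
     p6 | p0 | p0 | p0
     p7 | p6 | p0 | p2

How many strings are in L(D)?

3

The useful subgraph on states {p1, p2, p3, p5} is acyclic, so L(D) is finite; the longest accepting path visits 4 useful states, giving maximum string length 3.
Counting accepting paths from p1 by length: 1 of length 1, 1 of length 2, 1 of length 3. Total 3.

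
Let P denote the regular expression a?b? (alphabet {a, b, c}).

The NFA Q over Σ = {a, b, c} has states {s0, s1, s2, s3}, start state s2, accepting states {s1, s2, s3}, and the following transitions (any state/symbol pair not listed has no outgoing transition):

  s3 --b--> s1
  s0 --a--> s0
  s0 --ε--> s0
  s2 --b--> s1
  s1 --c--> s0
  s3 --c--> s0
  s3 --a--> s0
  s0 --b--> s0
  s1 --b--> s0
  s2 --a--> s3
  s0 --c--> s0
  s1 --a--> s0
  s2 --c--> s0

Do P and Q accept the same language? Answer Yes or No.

Converting the expression P to a DFA (subset construction, then merging equivalent states) gives the minimal DFA with states {p0, p1, p2, p3}, start state p0, accepting states {p0, p1, p2} and transitions p0: a→p1, b→p2, c→p3; p1: a→p3, b→p2, c→p3; p2: a→p3, b→p3, c→p3; p3: a→p3, b→p3, c→p3.
Exploring the product automaton P × Q from the start pair (p0, s2), following both machines on each input symbol, reaches 4 state pairs: (p0, s2), (p1, s3), (p2, s1), (p3, s0).
P accepts in {p0, p1, p2} and Q accepts in {s1, s2, s3}. In every reachable pair the two components are either both accepting — (p0, s2), (p1, s3), (p2, s1) — or both non-accepting, so no string is accepted by exactly one of the machines: L(P) \ L(Q) and L(Q) \ L(P) are both empty.
Hence every string is accepted by P iff it is accepted by Q, and the two languages coincide.

Yes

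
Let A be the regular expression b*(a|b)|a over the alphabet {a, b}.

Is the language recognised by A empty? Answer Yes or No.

The string a matches the expression, so it belongs to L(A).
Since L(A) contains at least one string, it is not empty.

No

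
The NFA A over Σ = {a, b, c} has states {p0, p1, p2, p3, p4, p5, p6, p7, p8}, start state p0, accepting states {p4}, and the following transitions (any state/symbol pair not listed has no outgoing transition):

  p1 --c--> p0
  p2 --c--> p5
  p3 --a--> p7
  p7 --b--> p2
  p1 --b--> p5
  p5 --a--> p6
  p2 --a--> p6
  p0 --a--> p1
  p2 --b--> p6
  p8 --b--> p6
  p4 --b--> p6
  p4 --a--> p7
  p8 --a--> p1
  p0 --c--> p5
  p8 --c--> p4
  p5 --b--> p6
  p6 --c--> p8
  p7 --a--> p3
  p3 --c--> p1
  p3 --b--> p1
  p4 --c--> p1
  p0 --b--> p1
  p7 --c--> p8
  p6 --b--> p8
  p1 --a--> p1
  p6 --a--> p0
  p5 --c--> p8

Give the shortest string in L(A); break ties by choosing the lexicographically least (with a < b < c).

A breadth-first search from p0 reaches an accepting state first via the path p0 → p5 → p8 → p4 on input ccc.
No string of length < 3 is accepted (BFS exhausts all shorter strings without reaching an accepting state), and ccc is the lexicographically least accepting string of length 3.

ccc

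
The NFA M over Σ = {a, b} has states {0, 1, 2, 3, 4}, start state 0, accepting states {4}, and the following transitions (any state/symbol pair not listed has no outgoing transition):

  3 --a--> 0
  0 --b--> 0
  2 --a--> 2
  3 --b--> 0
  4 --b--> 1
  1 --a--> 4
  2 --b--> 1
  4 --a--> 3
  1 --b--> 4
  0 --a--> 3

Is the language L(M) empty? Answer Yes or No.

The states reachable from the start state are {0, 3}.
None of the accepting states {4} is reachable, so no string is accepted and L(M) = ∅.

Yes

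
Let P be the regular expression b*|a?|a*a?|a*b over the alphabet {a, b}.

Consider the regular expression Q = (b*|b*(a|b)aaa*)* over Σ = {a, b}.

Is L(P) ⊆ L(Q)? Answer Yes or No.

The string a is in L(P) but not in L(Q).
So L(P) ⊄ L(Q).

No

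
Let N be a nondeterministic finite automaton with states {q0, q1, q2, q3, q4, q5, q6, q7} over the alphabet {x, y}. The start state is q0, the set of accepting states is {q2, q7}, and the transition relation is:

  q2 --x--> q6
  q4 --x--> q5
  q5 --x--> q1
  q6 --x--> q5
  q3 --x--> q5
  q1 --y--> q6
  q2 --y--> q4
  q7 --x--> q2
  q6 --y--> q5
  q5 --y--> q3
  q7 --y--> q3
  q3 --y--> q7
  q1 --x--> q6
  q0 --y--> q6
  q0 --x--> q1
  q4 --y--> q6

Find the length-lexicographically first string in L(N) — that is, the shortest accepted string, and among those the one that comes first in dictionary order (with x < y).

A breadth-first search from q0 reaches an accepting state first via the path q0 → q6 → q5 → q3 → q7 on input yxyy.
No string of length < 4 is accepted (BFS exhausts all shorter strings without reaching an accepting state), and yxyy is the lexicographically least accepting string of length 4.

yxyy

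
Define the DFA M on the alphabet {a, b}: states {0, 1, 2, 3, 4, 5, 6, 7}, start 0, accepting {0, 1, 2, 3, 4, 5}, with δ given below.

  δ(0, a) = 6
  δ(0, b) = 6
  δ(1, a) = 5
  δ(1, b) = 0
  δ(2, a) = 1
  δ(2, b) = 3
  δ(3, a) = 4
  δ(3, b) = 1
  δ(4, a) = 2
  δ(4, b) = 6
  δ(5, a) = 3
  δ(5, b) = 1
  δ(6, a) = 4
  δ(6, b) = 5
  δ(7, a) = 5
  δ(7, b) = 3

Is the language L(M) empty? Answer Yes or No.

The empty string ε is accepted: the run 0 ends in the accepting state 0.
Since at least one string is accepted, L(M) is not empty.

No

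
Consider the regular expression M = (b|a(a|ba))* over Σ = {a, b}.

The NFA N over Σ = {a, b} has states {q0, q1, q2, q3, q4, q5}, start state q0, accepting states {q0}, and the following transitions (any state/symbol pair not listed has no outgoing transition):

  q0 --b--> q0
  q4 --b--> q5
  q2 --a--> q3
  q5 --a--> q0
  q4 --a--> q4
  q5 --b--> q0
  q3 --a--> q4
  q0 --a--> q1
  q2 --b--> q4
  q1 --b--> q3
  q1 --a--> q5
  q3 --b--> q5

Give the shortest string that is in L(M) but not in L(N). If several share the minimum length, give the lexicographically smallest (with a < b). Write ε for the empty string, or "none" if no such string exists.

The string aa is accepted by M but not by N.
No shorter string lies in the difference, and aa is the lexicographically first length-2 string in L(M) \ L(N).

aa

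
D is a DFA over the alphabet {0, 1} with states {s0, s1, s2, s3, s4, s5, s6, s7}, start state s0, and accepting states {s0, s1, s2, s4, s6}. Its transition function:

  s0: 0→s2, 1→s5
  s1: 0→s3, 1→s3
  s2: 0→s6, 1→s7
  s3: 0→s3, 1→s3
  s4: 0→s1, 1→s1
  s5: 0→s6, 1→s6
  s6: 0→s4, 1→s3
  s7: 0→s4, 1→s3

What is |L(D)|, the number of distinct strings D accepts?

17

The useful subgraph on states {s0, s1, s2, s4, s5, s6, s7} is acyclic, so L(D) is finite; the longest accepting path visits 5 useful states, giving maximum string length 4.
Counting accepting paths from s0 by length: 1 of length 0, 1 of length 1, 3 of length 2, 4 of length 3, 8 of length 4. Total 17.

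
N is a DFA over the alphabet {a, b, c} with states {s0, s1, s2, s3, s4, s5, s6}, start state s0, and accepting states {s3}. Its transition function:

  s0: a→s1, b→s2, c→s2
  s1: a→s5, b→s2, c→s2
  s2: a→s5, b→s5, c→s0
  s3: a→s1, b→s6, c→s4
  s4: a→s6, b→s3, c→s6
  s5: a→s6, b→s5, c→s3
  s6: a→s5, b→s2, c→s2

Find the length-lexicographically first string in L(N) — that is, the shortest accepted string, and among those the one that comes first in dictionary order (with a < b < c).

A breadth-first search from s0 reaches an accepting state first via the path s0 → s1 → s5 → s3 on input aac.
No string of length < 3 is accepted (BFS exhausts all shorter strings without reaching an accepting state), and aac is the lexicographically least accepting string of length 3.

aac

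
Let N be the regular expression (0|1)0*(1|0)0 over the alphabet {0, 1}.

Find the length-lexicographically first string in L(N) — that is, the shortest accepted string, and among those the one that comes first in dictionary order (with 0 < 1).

By inspection of the expression, no string of length less than 3 matches, and 000 is the lexicographically first match of length 3.

000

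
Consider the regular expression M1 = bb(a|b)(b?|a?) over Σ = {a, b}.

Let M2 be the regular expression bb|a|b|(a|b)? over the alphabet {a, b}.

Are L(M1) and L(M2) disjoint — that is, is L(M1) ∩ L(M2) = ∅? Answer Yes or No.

Yes

Converting the expression M1 to a DFA (subset construction, then merging equivalent states) gives the minimal DFA with states {r0, r1, r2, r3, r4, r5}, start state r0, accepting states {r4, r5} and transitions r0: a→r1, b→r2; r1: a→r1, b→r1; r2: a→r1, b→r3; r3: a→r4, b→r4; r4: a→r5, b→r5; r5: a→r1, b→r1.
Converting the expression M2 to a DFA (subset construction, then merging equivalent states) gives the minimal DFA with states {t0, t1, t2, t3}, start state t0, accepting states {t0, t1, t2} and transitions t0: a→t1, b→t2; t1: a→t3, b→t3; t2: a→t3, b→t1; t3: a→t3, b→t3.
Exploring the product automaton M1 × M2 from the start pair (r0, t0), following both machines on each input symbol, reaches 7 state pairs: (r0, t0), (r1, t1), (r2, t2), (r1, t3), (r3, t1), (r4, t3), (r5, t3).
M1 accepts in {r4, r5} and M2 accepts in {t0, t1, t2}; no reachable pair has both components accepting, so no string drives both machines to acceptance simultaneously and L(M1) ∩ L(M2) = ∅.
So no string is accepted by both, and the intersection is empty.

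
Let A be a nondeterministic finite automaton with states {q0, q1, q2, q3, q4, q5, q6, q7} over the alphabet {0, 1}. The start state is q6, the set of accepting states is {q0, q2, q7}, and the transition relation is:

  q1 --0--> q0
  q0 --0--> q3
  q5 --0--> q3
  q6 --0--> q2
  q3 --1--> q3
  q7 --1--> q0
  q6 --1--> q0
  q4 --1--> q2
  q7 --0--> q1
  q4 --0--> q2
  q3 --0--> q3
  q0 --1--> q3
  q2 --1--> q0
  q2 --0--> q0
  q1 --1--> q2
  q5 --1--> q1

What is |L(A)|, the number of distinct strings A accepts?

4

The useful subgraph on states {q0, q2, q6} is acyclic, so L(A) is finite; the longest accepting path visits 3 useful states, giving maximum string length 2.
Counting accepting paths from q6 by length: 2 of length 1, 2 of length 2. Total 4.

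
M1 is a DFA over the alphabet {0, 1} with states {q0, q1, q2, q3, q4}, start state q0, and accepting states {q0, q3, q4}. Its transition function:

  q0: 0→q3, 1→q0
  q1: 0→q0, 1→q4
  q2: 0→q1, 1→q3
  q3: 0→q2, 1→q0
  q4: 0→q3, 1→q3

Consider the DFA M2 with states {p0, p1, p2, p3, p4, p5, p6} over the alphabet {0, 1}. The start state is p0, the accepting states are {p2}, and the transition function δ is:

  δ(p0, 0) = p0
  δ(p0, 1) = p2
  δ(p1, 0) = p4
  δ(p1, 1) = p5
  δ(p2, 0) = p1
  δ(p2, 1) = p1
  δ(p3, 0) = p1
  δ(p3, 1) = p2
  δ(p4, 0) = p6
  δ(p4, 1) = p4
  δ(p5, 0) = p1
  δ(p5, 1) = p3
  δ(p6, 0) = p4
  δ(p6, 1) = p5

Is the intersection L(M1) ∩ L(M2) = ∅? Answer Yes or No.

No

The string 1 is accepted by both M1 and M2.
Hence L(M1) ∩ L(M2) ≠ ∅.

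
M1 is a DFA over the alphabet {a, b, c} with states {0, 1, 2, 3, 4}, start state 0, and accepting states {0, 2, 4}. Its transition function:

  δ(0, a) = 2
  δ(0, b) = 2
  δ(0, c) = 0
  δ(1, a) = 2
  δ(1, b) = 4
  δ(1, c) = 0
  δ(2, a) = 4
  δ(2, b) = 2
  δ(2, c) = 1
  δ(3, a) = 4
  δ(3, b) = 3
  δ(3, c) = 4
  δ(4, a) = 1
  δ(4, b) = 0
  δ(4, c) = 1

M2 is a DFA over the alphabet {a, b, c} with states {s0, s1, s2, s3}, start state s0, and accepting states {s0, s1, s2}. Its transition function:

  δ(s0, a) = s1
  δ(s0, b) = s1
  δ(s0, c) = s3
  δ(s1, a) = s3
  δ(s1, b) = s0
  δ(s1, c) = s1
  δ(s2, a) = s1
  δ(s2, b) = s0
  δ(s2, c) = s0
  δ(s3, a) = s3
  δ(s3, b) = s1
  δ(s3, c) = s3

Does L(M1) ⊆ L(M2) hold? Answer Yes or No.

The string c is in L(M1) but not in L(M2).
So L(M1) ⊄ L(M2).

No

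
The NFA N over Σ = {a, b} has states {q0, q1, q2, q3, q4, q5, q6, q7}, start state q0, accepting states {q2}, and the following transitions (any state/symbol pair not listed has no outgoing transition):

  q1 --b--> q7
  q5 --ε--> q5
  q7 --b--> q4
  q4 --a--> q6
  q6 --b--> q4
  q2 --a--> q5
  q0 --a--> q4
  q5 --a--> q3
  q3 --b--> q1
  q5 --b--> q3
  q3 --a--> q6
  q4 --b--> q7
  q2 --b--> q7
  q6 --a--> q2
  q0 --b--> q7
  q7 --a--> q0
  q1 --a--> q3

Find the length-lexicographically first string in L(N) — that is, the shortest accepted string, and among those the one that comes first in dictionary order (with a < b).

aaa

A breadth-first search from q0 reaches an accepting state first via the path q0 → q4 → q6 → q2 on input aaa.
No string of length < 3 is accepted (BFS exhausts all shorter strings without reaching an accepting state), and aaa is the lexicographically least accepting string of length 3.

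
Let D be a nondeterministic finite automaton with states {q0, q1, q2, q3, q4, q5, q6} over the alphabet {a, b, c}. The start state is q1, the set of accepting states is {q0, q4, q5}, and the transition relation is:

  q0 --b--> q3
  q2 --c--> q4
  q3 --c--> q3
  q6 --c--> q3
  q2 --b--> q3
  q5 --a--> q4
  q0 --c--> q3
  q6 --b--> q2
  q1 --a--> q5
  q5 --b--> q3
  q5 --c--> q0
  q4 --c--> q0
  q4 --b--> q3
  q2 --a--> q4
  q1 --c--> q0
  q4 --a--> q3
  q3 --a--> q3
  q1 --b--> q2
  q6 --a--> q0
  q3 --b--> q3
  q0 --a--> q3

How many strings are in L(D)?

9

The useful subgraph on states {q0, q1, q2, q4, q5} is acyclic, so L(D) is finite; the longest accepting path visits 4 useful states, giving maximum string length 3.
Counting accepting paths from q1 by length: 2 of length 1, 4 of length 2, 3 of length 3. Total 9.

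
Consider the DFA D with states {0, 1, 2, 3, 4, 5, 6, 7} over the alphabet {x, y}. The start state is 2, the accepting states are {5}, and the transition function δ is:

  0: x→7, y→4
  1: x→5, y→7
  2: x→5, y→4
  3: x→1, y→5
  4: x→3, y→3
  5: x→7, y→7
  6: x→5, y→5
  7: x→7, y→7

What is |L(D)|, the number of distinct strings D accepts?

The useful subgraph on states {1, 2, 3, 4, 5} is acyclic, so L(D) is finite; the longest accepting path visits 5 useful states, giving maximum string length 4.
Counting accepting paths from 2 by length: 1 of length 1, 2 of length 3, 2 of length 4. Total 5.

5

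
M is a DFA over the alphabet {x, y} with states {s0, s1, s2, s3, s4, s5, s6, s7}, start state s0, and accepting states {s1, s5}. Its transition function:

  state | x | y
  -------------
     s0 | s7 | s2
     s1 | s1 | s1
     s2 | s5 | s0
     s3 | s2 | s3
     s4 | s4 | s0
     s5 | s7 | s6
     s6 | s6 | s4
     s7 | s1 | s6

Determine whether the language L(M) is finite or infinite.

State s0 is reachable from the start and can reach an accepting state, and it lies on the cycle s0 → s2 → s0.
Traversing that cycle any number of times yields accepted strings of unbounded length, so the language is infinite.

infinite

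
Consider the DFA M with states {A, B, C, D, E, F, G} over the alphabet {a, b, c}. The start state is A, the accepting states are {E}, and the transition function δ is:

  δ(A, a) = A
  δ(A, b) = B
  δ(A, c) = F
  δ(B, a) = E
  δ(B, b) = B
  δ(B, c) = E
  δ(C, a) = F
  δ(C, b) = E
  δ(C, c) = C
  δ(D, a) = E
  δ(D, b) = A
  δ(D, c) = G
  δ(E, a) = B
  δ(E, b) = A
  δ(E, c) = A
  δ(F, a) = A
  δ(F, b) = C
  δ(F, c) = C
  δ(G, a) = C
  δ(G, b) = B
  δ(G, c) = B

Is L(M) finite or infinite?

infinite

State A is reachable from the start and can reach an accepting state, and it lies on the cycle A → A.
Traversing that cycle any number of times yields accepted strings of unbounded length, so the language is infinite.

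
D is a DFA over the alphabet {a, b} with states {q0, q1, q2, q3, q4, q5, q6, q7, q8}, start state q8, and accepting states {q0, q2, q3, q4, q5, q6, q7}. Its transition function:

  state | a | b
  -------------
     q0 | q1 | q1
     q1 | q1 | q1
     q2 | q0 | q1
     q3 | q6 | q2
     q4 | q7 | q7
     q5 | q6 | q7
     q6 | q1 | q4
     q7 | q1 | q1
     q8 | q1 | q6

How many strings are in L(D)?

The useful subgraph on states {q4, q6, q7, q8} is acyclic, so L(D) is finite; the longest accepting path visits 4 useful states, giving maximum string length 3.
Counting accepting paths from q8 by length: 1 of length 1, 1 of length 2, 2 of length 3. Total 4.

4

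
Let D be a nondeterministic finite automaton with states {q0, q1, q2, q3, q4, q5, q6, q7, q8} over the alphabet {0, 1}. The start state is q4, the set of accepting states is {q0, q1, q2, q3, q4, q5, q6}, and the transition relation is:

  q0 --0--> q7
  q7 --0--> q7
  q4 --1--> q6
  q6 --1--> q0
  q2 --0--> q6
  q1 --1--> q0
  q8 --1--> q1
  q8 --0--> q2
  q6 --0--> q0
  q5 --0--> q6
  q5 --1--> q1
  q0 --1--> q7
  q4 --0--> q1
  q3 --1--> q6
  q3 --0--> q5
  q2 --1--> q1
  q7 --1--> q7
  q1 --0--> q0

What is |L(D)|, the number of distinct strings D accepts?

7

The useful subgraph on states {q0, q1, q4, q6} is acyclic, so L(D) is finite; the longest accepting path visits 3 useful states, giving maximum string length 2.
Counting accepting paths from q4 by length: 1 of length 0, 2 of length 1, 4 of length 2. Total 7.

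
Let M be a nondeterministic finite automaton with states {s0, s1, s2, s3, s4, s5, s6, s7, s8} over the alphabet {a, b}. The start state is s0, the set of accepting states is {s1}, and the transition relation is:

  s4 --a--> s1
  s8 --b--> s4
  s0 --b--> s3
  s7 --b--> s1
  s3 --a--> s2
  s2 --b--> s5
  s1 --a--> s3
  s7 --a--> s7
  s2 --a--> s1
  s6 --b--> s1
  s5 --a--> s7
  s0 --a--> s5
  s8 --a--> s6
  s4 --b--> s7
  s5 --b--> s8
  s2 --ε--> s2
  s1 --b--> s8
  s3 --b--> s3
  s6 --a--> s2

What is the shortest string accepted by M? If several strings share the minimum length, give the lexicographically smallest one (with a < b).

aab

A breadth-first search from s0 reaches an accepting state first via the path s0 → s5 → s7 → s1 on input aab.
No string of length < 3 is accepted (BFS exhausts all shorter strings without reaching an accepting state), and aab is the lexicographically least accepting string of length 3.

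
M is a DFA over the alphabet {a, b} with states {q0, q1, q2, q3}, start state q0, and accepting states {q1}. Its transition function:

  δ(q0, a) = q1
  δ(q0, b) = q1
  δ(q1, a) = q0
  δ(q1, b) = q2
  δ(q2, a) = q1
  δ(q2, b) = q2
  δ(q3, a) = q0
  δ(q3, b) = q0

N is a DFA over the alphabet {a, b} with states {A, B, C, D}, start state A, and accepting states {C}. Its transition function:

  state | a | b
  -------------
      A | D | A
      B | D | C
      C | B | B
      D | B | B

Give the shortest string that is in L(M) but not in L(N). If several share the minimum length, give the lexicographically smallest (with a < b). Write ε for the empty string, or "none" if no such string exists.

a

The string a is accepted by M but not by N.
No shorter string lies in the difference, and a is the lexicographically first length-1 string in L(M) \ L(N).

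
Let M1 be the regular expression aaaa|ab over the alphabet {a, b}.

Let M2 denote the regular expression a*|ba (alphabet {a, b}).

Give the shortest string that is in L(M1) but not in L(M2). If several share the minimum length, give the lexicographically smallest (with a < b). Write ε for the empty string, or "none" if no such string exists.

ab

The string ab is accepted by M1 but not by M2.
No shorter string lies in the difference, and ab is the lexicographically first length-2 string in L(M1) \ L(M2).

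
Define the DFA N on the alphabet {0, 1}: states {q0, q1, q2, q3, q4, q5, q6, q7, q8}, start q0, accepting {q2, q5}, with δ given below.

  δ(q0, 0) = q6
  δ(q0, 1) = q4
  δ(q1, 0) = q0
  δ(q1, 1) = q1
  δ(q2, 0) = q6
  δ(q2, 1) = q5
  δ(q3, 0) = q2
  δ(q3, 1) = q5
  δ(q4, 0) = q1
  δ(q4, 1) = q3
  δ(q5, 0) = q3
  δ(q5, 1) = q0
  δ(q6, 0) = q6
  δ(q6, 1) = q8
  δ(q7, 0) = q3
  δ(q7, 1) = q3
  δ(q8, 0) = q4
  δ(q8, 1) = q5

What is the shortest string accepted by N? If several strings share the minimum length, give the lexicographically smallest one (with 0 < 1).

011

A breadth-first search from q0 reaches an accepting state first via the path q0 → q6 → q8 → q5 on input 011.
No string of length < 3 is accepted (BFS exhausts all shorter strings without reaching an accepting state), and 011 is the lexicographically least accepting string of length 3.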